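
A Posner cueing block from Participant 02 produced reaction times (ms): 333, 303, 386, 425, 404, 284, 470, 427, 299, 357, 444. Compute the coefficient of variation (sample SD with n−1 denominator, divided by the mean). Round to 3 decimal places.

0.171

n = 11, Σ = 4132, M = 375.6364
Σ(x−M)² = 41276.545; s = √(41276.545/10) = 64.2468
CV = 64.2468 / 375.6364 = 0.17103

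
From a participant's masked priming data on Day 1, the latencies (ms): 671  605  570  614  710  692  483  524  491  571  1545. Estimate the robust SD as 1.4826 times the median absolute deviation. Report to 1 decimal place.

Sorted: 483, 491, 524, 570, 571, 605, 614, 671, 692, 710, 1545 → median = 605
|x − 605| sorted: 0, 9, 34, 35, 66, 81, 87, 105, 114, 122, 940 → MAD = 81
Robust SD ≈ 1.4826 × 81 = 120.091

120.1 ms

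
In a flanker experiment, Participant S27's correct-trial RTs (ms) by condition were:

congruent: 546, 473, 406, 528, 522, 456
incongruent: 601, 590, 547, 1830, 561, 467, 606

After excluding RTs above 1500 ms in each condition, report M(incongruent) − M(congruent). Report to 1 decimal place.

73.5 ms

incongruent: exclude 1830
M(congruent) = 2931/6 = 488.500
M(incongruent) = 3372/6 = 562.000
Difference = 562.000 − 488.500 = 73.500 ms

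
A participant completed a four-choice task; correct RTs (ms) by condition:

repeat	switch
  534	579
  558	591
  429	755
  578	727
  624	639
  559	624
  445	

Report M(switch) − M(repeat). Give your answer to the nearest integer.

120 ms

M(repeat) = 3727/7 = 532.429
M(switch) = 3915/6 = 652.500
Difference = 652.500 − 532.429 = 120.071 ms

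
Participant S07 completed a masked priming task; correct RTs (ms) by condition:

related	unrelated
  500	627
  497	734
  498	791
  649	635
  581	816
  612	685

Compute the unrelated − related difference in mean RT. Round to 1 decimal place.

M(related) = 3337/6 = 556.167
M(unrelated) = 4288/6 = 714.667
Difference = 714.667 − 556.167 = 158.500 ms

158.5 ms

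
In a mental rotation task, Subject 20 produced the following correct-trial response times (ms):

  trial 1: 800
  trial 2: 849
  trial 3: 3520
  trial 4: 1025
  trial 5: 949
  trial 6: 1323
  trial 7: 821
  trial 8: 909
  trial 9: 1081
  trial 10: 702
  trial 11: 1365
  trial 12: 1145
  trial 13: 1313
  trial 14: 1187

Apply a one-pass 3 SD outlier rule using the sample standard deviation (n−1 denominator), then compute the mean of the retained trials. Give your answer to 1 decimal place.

n = 14, ΣRT = 16989, M = 1213.500
Σ(x−M)² = 6305479.50; s = √(6305479.50/13) = 696.446
Cutoffs: 1213.500 ± 3·696.446 → [-875.8, 3302.8]
Outside: 3520 → excluded.
Retained (n=13): Σ = 13469, mean = 13469/13 = 1036.077

1036.1 ms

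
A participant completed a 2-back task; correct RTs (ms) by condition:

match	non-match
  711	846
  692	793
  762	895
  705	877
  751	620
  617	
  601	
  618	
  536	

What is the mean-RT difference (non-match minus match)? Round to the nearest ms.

M(match) = 5993/9 = 665.889
M(non-match) = 4031/5 = 806.200
Difference = 806.200 − 665.889 = 140.311 ms

140 ms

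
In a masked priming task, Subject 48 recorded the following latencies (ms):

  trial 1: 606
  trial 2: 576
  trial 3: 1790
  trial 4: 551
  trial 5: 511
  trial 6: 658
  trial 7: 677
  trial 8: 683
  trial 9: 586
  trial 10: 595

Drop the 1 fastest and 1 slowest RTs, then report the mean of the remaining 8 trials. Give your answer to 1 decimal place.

616.5 ms

Sorted: 511, 551, 576, 586, 595, 606, 658, 677, 683, 1790
Drop lowest 1 (511) and highest 1 (1790)
Remaining (n=8): Σ = 4932, mean = 4932/8 = 616.500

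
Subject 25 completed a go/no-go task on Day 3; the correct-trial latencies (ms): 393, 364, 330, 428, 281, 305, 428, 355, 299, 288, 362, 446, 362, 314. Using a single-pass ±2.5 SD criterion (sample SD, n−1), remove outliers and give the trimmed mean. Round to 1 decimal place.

353.9 ms

n = 14, ΣRT = 4955, M = 353.929
Σ(x−M)² = 38452.93; s = √(38452.93/13) = 54.387
Cutoffs: 353.929 ± 2.5·54.387 → [218.0, 489.9]
No RTs fall outside the cutoffs; all 14 retained. Mean = 4955/14 = 353.929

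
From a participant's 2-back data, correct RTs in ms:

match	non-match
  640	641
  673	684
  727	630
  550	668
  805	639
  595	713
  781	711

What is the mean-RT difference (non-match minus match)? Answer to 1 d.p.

M(match) = 4771/7 = 681.571
M(non-match) = 4686/7 = 669.429
Difference = 669.429 − 681.571 = -12.143 ms

-12.1 ms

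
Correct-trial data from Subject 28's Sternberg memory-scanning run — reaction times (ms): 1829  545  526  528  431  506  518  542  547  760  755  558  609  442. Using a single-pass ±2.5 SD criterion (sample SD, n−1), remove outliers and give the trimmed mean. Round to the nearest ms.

n = 14, ΣRT = 9096, M = 649.714
Σ(x−M)² = 1616252.86; s = √(1616252.86/13) = 352.601
Cutoffs: 649.714 ± 2.5·352.601 → [-231.8, 1531.2]
Outside: 1829 → excluded.
Retained (n=13): Σ = 7267, mean = 7267/13 = 559.000

559 ms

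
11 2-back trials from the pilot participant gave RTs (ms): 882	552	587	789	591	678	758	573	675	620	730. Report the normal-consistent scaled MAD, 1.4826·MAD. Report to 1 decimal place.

124.5 ms

Sorted: 552, 573, 587, 591, 620, 675, 678, 730, 758, 789, 882 → median = 675
|x − 675| sorted: 0, 3, 55, 55, 83, 84, 88, 102, 114, 123, 207 → MAD = 84
Robust SD ≈ 1.4826 × 84 = 124.538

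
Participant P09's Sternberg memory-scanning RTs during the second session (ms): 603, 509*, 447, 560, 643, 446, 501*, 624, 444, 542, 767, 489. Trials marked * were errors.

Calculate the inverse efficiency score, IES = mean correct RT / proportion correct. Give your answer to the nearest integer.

668 ms

Correct trials (n=10): 603, 447, 560, 643, 446, 624, 444, 542, 767, 489
Mean correct RT = 5565/10 = 556.5000 ms
Proportion correct = 10/12
IES = 556.5000 / (10/12) = 667.800 ms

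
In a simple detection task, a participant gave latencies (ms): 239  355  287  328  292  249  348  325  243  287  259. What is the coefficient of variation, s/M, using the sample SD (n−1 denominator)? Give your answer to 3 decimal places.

0.144

n = 11, Σ = 3212, M = 292.0000
Σ(x−M)² = 17688.000; s = √(17688.000/10) = 42.0571
CV = 42.0571 / 292.0000 = 0.14403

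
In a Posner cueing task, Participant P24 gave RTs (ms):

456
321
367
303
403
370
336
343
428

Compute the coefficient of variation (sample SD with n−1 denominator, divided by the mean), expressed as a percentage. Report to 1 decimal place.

13.7%

n = 9, Σ = 3327, M = 369.6667
Σ(x−M)² = 20632.000; s = √(20632.000/8) = 50.7839
CV = 50.7839 / 369.6667 = 0.13738 = 13.738%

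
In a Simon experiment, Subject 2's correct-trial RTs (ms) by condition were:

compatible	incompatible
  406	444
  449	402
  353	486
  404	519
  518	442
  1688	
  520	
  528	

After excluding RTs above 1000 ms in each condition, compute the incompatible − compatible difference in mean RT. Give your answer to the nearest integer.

5 ms

compatible: exclude 1688
M(compatible) = 3178/7 = 454.000
M(incompatible) = 2293/5 = 458.600
Difference = 458.600 − 454.000 = 4.600 ms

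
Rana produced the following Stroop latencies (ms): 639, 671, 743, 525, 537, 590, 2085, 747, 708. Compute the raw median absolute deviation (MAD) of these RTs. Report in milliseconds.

Sorted: 525, 537, 590, 639, 671, 708, 743, 747, 2085 → median = 671
|x − 671|: 32, 0, 72, 146, 134, 81, 1414, 76, 37
Sorted deviations: 0, 32, 37, 72, 76, 81, 134, 146, 1414 → MAD = 76

76 ms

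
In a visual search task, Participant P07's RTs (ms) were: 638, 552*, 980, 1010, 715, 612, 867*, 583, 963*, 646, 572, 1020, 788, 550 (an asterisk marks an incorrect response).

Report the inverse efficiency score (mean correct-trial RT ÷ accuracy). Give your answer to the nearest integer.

Correct trials (n=11): 638, 980, 1010, 715, 612, 583, 646, 572, 1020, 788, 550
Mean correct RT = 8114/11 = 737.6364 ms
Proportion correct = 11/14
IES = 737.6364 / (11/14) = 938.810 ms

939 ms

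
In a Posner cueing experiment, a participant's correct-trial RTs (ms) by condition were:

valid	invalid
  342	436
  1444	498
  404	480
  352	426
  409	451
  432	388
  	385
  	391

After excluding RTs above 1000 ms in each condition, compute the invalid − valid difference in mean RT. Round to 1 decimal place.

44.1 ms

valid: exclude 1444
M(valid) = 1939/5 = 387.800
M(invalid) = 3455/8 = 431.875
Difference = 431.875 − 387.800 = 44.075 ms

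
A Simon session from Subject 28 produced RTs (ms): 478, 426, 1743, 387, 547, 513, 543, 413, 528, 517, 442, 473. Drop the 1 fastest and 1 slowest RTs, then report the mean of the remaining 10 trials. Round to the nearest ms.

488 ms

Sorted: 387, 413, 426, 442, 473, 478, 513, 517, 528, 543, 547, 1743
Drop lowest 1 (387) and highest 1 (1743)
Remaining (n=10): Σ = 4880, mean = 4880/10 = 488.000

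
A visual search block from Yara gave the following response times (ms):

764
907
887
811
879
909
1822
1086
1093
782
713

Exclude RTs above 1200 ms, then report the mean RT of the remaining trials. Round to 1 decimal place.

Excluded: 1822
Retained (n=10): Σ = 8831
Mean = 8831/10 = 883.1000

883.1 ms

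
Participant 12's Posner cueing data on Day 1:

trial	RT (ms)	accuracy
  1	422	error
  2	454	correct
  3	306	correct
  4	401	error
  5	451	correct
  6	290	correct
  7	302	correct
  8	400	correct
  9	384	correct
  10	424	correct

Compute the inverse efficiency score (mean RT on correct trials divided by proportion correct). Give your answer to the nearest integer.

Correct trials (n=8): 454, 306, 451, 290, 302, 400, 384, 424
Mean correct RT = 3011/8 = 376.3750 ms
Proportion correct = 8/10
IES = 376.3750 / (8/10) = 470.469 ms

470 ms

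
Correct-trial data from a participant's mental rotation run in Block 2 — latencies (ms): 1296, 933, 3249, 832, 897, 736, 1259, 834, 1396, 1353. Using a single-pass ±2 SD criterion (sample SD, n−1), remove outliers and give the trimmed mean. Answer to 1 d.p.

n = 10, ΣRT = 12785, M = 1278.500
Σ(x−M)² = 4859074.50; s = √(4859074.50/9) = 734.777
Cutoffs: 1278.500 ± 2·734.777 → [-191.1, 2748.1]
Outside: 3249 → excluded.
Retained (n=9): Σ = 9536, mean = 9536/9 = 1059.556

1059.6 ms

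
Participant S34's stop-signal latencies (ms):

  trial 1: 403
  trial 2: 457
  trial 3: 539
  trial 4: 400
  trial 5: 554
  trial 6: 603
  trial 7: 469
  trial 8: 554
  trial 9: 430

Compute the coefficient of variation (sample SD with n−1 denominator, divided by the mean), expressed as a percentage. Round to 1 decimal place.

15.2%

n = 9, Σ = 4409, M = 489.8889
Σ(x−M)² = 44160.889; s = √(44160.889/8) = 74.2975
CV = 74.2975 / 489.8889 = 0.15166 = 15.166%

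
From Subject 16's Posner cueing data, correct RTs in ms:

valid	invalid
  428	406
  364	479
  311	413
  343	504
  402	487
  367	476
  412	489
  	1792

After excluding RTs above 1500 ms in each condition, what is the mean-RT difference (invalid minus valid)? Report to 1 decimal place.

invalid: exclude 1792
M(valid) = 2627/7 = 375.286
M(invalid) = 3254/7 = 464.857
Difference = 464.857 − 375.286 = 89.571 ms

89.6 ms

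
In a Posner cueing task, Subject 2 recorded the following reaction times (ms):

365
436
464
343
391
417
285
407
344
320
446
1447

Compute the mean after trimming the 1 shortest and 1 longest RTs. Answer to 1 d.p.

Sorted: 285, 320, 343, 344, 365, 391, 407, 417, 436, 446, 464, 1447
Drop lowest 1 (285) and highest 1 (1447)
Remaining (n=10): Σ = 3933, mean = 3933/10 = 393.300

393.3 ms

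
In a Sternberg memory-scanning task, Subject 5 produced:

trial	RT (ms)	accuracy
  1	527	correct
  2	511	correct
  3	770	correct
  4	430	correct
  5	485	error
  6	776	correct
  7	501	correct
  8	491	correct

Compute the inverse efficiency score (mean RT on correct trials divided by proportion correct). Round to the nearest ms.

654 ms

Correct trials (n=7): 527, 511, 770, 430, 776, 501, 491
Mean correct RT = 4006/7 = 572.2857 ms
Proportion correct = 7/8
IES = 572.2857 / (7/8) = 654.041 ms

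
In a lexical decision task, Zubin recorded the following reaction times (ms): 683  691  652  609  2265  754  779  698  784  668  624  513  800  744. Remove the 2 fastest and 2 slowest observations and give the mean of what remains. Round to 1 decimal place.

707.7 ms

Sorted: 513, 609, 624, 652, 668, 683, 691, 698, 744, 754, 779, 784, 800, 2265
Drop lowest 2 (513, 609) and highest 2 (800, 2265)
Remaining (n=10): Σ = 7077, mean = 7077/10 = 707.700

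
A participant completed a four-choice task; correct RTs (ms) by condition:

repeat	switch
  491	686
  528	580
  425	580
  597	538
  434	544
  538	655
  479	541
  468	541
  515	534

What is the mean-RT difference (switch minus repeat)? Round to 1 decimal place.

M(repeat) = 4475/9 = 497.222
M(switch) = 5199/9 = 577.667
Difference = 577.667 − 497.222 = 80.444 ms

80.4 ms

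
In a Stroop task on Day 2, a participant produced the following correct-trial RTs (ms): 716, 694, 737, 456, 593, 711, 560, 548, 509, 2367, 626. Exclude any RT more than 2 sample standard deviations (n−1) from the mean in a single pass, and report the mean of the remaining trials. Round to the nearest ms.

615 ms

n = 11, ΣRT = 8517, M = 774.273
Σ(x−M)² = 2875636.18; s = √(2875636.18/10) = 536.250
Cutoffs: 774.273 ± 2·536.250 → [-298.2, 1846.8]
Outside: 2367 → excluded.
Retained (n=10): Σ = 6150, mean = 6150/10 = 615.000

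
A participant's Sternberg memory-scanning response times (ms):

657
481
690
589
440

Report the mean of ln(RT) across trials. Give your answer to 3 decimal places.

ln(RT): 6.4877, 6.1759, 6.5367, 6.3784, 6.0868
Σ ln(RT) = 31.6654
Mean = 31.6654/5 = 6.33309

6.333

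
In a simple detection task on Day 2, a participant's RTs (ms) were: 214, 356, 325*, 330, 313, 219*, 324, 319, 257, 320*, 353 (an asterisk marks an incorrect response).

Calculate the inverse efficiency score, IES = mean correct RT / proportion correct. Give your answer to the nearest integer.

424 ms

Correct trials (n=8): 214, 356, 330, 313, 324, 319, 257, 353
Mean correct RT = 2466/8 = 308.2500 ms
Proportion correct = 8/11
IES = 308.2500 / (8/11) = 423.844 ms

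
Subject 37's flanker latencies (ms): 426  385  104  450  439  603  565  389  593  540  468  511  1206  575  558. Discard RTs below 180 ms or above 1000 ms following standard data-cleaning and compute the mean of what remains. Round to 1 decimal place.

Excluded: 104, 1206
Retained (n=13): Σ = 6502
Mean = 6502/13 = 500.1538

500.2 ms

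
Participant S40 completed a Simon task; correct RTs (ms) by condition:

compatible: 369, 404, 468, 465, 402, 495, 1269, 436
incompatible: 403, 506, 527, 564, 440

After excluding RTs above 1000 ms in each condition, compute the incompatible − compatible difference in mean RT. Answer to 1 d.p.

compatible: exclude 1269
M(compatible) = 3039/7 = 434.143
M(incompatible) = 2440/5 = 488.000
Difference = 488.000 − 434.143 = 53.857 ms

53.9 ms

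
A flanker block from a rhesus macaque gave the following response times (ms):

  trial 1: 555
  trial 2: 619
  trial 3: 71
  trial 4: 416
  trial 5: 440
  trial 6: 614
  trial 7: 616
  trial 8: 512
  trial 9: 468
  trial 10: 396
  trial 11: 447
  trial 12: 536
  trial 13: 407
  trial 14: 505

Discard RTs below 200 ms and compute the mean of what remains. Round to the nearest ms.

502 ms

Excluded: 71
Retained (n=13): Σ = 6531
Mean = 6531/13 = 502.3846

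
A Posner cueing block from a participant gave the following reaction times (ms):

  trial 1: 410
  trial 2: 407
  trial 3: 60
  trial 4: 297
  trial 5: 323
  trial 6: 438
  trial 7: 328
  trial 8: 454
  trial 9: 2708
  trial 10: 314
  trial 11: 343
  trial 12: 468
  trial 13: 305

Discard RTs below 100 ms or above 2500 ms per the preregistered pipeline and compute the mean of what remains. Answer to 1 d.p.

Excluded: 60, 2708
Retained (n=11): Σ = 4087
Mean = 4087/11 = 371.5455

371.5 ms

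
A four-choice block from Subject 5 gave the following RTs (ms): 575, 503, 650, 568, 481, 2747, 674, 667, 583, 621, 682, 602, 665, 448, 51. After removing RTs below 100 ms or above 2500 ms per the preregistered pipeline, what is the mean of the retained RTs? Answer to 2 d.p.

Excluded: 51, 2747
Retained (n=13): Σ = 7719
Mean = 7719/13 = 593.7692

593.77 ms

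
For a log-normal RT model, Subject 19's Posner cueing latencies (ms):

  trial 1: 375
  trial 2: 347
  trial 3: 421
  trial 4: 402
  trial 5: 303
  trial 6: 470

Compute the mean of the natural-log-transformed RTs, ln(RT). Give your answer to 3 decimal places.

ln(RT): 5.9269, 5.8493, 6.0426, 5.9965, 5.7137, 6.1527
Σ ln(RT) = 35.6818
Mean = 35.6818/6 = 5.94697

5.947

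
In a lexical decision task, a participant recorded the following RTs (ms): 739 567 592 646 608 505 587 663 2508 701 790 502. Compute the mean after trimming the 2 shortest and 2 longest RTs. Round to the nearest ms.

638 ms

Sorted: 502, 505, 567, 587, 592, 608, 646, 663, 701, 739, 790, 2508
Drop lowest 2 (502, 505) and highest 2 (790, 2508)
Remaining (n=8): Σ = 5103, mean = 5103/8 = 637.875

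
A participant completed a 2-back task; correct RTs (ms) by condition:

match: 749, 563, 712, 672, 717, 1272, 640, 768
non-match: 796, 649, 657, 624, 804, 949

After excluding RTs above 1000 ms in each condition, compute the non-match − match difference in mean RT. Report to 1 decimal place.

match: exclude 1272
M(match) = 4821/7 = 688.714
M(non-match) = 4479/6 = 746.500
Difference = 746.500 − 688.714 = 57.786 ms

57.8 ms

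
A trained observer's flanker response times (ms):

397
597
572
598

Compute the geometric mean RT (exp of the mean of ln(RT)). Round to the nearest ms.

534 ms

ln(RT): 5.9839, 6.3919, 6.3491, 6.3936
Mean ln(RT) = 25.1186/4 = 6.27965
Geometric mean = exp(6.27965) = 533.60 ms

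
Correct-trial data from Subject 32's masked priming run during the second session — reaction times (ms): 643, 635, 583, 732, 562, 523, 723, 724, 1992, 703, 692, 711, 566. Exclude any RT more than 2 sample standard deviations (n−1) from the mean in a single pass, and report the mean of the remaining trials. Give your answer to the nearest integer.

650 ms

n = 13, ΣRT = 9789, M = 753.000
Σ(x−M)² = 1724562.00; s = √(1724562.00/12) = 379.096
Cutoffs: 753.000 ± 2·379.096 → [-5.2, 1511.2]
Outside: 1992 → excluded.
Retained (n=12): Σ = 7797, mean = 7797/12 = 649.750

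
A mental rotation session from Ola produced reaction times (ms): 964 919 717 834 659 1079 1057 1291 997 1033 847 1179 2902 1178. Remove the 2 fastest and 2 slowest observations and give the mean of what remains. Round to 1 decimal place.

Sorted: 659, 717, 834, 847, 919, 964, 997, 1033, 1057, 1079, 1178, 1179, 1291, 2902
Drop lowest 2 (659, 717) and highest 2 (1291, 2902)
Remaining (n=10): Σ = 10087, mean = 10087/10 = 1008.700

1008.7 ms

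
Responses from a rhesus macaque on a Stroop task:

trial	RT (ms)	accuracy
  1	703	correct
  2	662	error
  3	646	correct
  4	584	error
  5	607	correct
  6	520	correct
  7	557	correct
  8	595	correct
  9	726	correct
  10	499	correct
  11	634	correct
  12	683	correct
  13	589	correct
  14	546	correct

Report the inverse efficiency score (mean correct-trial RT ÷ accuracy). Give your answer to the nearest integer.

Correct trials (n=12): 703, 646, 607, 520, 557, 595, 726, 499, 634, 683, 589, 546
Mean correct RT = 7305/12 = 608.7500 ms
Proportion correct = 12/14
IES = 608.7500 / (12/14) = 710.208 ms

710 ms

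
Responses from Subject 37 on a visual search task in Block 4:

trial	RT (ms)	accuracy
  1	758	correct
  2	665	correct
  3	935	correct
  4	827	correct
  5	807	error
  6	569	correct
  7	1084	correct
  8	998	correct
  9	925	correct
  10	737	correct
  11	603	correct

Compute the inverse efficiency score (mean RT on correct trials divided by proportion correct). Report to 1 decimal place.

891.1 ms

Correct trials (n=10): 758, 665, 935, 827, 569, 1084, 998, 925, 737, 603
Mean correct RT = 8101/10 = 810.1000 ms
Proportion correct = 10/11
IES = 810.1000 / (10/11) = 891.110 ms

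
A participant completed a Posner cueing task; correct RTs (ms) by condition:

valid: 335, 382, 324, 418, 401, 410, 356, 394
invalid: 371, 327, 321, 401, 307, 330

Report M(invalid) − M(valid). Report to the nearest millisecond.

-35 ms

M(valid) = 3020/8 = 377.500
M(invalid) = 2057/6 = 342.833
Difference = 342.833 − 377.500 = -34.667 ms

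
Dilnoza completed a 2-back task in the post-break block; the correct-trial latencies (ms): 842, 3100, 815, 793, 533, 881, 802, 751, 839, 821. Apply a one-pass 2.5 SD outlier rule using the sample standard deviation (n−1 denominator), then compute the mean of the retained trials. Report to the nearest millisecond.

n = 10, ΣRT = 10177, M = 1017.700
Σ(x−M)² = 4900322.10; s = √(4900322.10/9) = 737.889
Cutoffs: 1017.700 ± 2.5·737.889 → [-827.0, 2862.4]
Outside: 3100 → excluded.
Retained (n=9): Σ = 7077, mean = 7077/9 = 786.333

786 ms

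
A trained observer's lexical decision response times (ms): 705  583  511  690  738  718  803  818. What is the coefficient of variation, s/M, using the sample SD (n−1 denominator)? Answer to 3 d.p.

0.149

n = 8, Σ = 5566, M = 695.7500
Σ(x−M)² = 75691.500; s = √(75691.500/7) = 103.9859
CV = 103.9859 / 695.7500 = 0.14946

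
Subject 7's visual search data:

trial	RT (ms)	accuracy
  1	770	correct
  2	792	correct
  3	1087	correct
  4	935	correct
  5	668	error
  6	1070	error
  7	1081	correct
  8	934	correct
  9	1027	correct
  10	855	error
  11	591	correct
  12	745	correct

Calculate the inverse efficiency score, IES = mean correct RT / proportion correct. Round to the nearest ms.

Correct trials (n=9): 770, 792, 1087, 935, 1081, 934, 1027, 591, 745
Mean correct RT = 7962/9 = 884.6667 ms
Proportion correct = 9/12
IES = 884.6667 / (9/12) = 1179.556 ms

1180 ms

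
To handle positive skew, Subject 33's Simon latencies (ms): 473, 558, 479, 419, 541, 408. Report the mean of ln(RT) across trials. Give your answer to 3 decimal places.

6.166

ln(RT): 6.1591, 6.3244, 6.1717, 6.0379, 6.2934, 6.0113
Σ ln(RT) = 36.9977
Mean = 36.9977/6 = 6.16629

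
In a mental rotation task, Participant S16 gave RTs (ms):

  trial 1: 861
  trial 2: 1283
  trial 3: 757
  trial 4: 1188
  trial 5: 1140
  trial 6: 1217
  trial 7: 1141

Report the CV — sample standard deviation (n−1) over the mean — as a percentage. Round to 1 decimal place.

18.1%

n = 7, Σ = 7587, M = 1083.8571
Σ(x−M)² = 231148.857; s = √(231148.857/6) = 196.2774
CV = 196.2774 / 1083.8571 = 0.18109 = 18.109%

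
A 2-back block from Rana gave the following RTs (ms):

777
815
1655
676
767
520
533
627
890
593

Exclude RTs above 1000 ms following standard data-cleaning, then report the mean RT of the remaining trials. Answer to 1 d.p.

Excluded: 1655
Retained (n=9): Σ = 6198
Mean = 6198/9 = 688.6667

688.7 ms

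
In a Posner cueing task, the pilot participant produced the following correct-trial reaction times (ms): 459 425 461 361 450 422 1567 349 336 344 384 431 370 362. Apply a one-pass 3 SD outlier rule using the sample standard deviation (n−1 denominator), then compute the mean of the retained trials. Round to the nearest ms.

396 ms

n = 14, ΣRT = 6721, M = 480.071
Σ(x−M)² = 1297854.93; s = √(1297854.93/13) = 315.967
Cutoffs: 480.071 ± 3·315.967 → [-467.8, 1428.0]
Outside: 1567 → excluded.
Retained (n=13): Σ = 5154, mean = 5154/13 = 396.462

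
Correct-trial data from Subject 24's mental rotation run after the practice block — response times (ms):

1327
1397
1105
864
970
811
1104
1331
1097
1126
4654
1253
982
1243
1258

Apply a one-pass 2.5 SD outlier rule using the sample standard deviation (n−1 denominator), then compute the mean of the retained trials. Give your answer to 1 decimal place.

n = 15, ΣRT = 20522, M = 1368.133
Σ(x−M)² = 11985171.73; s = √(11985171.73/14) = 925.248
Cutoffs: 1368.133 ± 2.5·925.248 → [-945.0, 3681.3]
Outside: 4654 → excluded.
Retained (n=14): Σ = 15868, mean = 15868/14 = 1133.429

1133.4 ms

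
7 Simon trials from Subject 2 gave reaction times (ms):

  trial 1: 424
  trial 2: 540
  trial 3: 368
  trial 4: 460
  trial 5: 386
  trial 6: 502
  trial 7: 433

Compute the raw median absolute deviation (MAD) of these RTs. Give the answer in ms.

Sorted: 368, 386, 424, 433, 460, 502, 540 → median = 433
|x − 433|: 9, 107, 65, 27, 47, 69, 0
Sorted deviations: 0, 9, 27, 47, 65, 69, 107 → MAD = 47

47 ms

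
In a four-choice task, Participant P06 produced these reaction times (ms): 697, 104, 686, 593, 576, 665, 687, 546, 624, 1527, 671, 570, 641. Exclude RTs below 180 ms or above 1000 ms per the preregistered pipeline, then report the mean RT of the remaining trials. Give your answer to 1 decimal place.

Excluded: 104, 1527
Retained (n=11): Σ = 6956
Mean = 6956/11 = 632.3636

632.4 ms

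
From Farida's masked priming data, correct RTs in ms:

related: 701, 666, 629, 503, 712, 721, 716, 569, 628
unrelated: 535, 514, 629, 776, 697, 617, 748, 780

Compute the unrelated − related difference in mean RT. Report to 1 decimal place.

M(related) = 5845/9 = 649.444
M(unrelated) = 5296/8 = 662.000
Difference = 662.000 − 649.444 = 12.556 ms

12.6 ms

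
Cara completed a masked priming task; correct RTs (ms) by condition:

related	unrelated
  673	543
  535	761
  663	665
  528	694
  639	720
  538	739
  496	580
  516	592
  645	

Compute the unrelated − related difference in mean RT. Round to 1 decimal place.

80.3 ms

M(related) = 5233/9 = 581.444
M(unrelated) = 5294/8 = 661.750
Difference = 661.750 − 581.444 = 80.306 ms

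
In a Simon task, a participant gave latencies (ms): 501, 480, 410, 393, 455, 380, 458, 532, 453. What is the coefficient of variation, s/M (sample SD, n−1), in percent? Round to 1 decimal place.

n = 9, Σ = 4062, M = 451.3333
Σ(x−M)² = 20056.000; s = √(20056.000/8) = 50.0700
CV = 50.0700 / 451.3333 = 0.11094 = 11.094%

11.1%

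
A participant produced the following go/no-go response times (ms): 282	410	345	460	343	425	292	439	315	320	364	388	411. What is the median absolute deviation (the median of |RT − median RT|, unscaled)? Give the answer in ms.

Sorted: 282, 292, 315, 320, 343, 345, 364, 388, 410, 411, 425, 439, 460 → median = 364
|x − 364|: 82, 46, 19, 96, 21, 61, 72, 75, 49, 44, 0, 24, 47
Sorted deviations: 0, 19, 21, 24, 44, 46, 47, 49, 61, 72, 75, 82, 96 → MAD = 47

47 ms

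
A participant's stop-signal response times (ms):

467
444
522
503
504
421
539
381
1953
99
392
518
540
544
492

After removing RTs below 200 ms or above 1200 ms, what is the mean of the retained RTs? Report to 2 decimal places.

Excluded: 99, 1953
Retained (n=13): Σ = 6267
Mean = 6267/13 = 482.0769

482.08 ms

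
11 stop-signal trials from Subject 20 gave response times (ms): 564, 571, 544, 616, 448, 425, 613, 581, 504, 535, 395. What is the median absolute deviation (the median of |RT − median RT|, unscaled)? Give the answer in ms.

40 ms

Sorted: 395, 425, 448, 504, 535, 544, 564, 571, 581, 613, 616 → median = 544
|x − 544|: 20, 27, 0, 72, 96, 119, 69, 37, 40, 9, 149
Sorted deviations: 0, 9, 20, 27, 37, 40, 69, 72, 96, 119, 149 → MAD = 40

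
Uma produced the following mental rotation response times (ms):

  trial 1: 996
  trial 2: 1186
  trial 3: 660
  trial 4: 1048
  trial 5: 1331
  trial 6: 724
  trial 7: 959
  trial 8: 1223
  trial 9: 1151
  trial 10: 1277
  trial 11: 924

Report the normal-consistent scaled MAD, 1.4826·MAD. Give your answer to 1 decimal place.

204.6 ms

Sorted: 660, 724, 924, 959, 996, 1048, 1151, 1186, 1223, 1277, 1331 → median = 1048
|x − 1048| sorted: 0, 52, 89, 103, 124, 138, 175, 229, 283, 324, 388 → MAD = 138
Robust SD ≈ 1.4826 × 138 = 204.599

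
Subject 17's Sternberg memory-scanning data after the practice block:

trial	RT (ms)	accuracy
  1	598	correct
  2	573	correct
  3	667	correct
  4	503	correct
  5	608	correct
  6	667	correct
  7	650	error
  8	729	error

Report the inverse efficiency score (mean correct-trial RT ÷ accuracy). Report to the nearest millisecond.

804 ms

Correct trials (n=6): 598, 573, 667, 503, 608, 667
Mean correct RT = 3616/6 = 602.6667 ms
Proportion correct = 6/8
IES = 602.6667 / (6/8) = 803.556 ms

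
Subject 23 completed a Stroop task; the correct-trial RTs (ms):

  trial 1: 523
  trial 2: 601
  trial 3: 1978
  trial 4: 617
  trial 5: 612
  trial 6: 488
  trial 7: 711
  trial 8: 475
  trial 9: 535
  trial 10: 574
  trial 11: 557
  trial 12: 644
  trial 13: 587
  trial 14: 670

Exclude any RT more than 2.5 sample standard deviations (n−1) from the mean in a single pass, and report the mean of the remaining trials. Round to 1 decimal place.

n = 14, ΣRT = 9572, M = 683.714
Σ(x−M)² = 1861378.86; s = √(1861378.86/13) = 378.395
Cutoffs: 683.714 ± 2.5·378.395 → [-262.3, 1629.7]
Outside: 1978 → excluded.
Retained (n=13): Σ = 7594, mean = 7594/13 = 584.154

584.2 ms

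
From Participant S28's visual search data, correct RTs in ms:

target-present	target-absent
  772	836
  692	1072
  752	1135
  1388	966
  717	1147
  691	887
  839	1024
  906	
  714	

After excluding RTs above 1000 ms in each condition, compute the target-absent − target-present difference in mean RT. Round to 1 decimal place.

target-present: exclude 1388
target-absent: exclude 1072, 1135, 1147, 1024
M(target-present) = 6083/8 = 760.375
M(target-absent) = 2689/3 = 896.333
Difference = 896.333 − 760.375 = 135.958 ms

136.0 ms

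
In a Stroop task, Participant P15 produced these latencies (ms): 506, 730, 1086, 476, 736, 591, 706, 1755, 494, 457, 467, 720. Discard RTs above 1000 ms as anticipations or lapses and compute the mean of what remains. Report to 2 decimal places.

588.30 ms

Excluded: 1086, 1755
Retained (n=10): Σ = 5883
Mean = 5883/10 = 588.3000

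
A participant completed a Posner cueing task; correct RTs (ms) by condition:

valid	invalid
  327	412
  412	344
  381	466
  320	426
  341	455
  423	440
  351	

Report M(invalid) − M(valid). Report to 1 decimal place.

M(valid) = 2555/7 = 365.000
M(invalid) = 2543/6 = 423.833
Difference = 423.833 − 365.000 = 58.833 ms

58.8 ms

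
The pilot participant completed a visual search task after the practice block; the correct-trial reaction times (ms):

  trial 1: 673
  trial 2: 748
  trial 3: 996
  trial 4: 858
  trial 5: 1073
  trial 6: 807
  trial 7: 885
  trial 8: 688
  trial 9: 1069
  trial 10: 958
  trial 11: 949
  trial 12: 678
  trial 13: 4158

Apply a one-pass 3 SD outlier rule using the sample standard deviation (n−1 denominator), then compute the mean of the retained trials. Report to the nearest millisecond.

n = 13, ΣRT = 14540, M = 1118.462
Σ(x−M)² = 10247103.23; s = √(10247103.23/12) = 924.081
Cutoffs: 1118.462 ± 3·924.081 → [-1653.8, 3890.7]
Outside: 4158 → excluded.
Retained (n=12): Σ = 10382, mean = 10382/12 = 865.167

865 ms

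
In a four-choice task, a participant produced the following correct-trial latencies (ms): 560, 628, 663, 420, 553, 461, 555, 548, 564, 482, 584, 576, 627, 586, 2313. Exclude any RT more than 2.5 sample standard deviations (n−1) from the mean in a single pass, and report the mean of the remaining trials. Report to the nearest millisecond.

n = 15, ΣRT = 10120, M = 674.667
Σ(x−M)² = 2932731.33; s = √(2932731.33/14) = 457.691
Cutoffs: 674.667 ± 2.5·457.691 → [-469.6, 1818.9]
Outside: 2313 → excluded.
Retained (n=14): Σ = 7807, mean = 7807/14 = 557.643

558 ms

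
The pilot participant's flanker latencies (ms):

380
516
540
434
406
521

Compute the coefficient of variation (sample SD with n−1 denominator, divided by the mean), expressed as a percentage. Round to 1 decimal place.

14.6%

n = 6, Σ = 2797, M = 466.1667
Σ(x−M)² = 23020.833; s = √(23020.833/5) = 67.8540
CV = 67.8540 / 466.1667 = 0.14556 = 14.556%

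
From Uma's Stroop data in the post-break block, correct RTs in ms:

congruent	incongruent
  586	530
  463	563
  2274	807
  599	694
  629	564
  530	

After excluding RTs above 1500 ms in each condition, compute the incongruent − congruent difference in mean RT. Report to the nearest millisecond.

70 ms

congruent: exclude 2274
M(congruent) = 2807/5 = 561.400
M(incongruent) = 3158/5 = 631.600
Difference = 631.600 − 561.400 = 70.200 ms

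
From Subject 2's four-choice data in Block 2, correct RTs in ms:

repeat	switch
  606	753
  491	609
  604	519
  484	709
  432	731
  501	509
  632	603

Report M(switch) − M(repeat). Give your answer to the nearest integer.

M(repeat) = 3750/7 = 535.714
M(switch) = 4433/7 = 633.286
Difference = 633.286 − 535.714 = 97.571 ms

98 ms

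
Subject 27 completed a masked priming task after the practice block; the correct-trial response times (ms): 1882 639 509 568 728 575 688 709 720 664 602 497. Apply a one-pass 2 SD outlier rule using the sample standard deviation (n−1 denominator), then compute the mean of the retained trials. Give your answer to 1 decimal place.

627.2 ms

n = 12, ΣRT = 8781, M = 731.750
Σ(x−M)² = 1511796.25; s = √(1511796.25/11) = 370.724
Cutoffs: 731.750 ± 2·370.724 → [-9.7, 1473.2]
Outside: 1882 → excluded.
Retained (n=11): Σ = 6899, mean = 6899/11 = 627.182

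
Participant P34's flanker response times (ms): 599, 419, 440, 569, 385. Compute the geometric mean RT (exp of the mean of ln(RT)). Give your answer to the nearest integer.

ln(RT): 6.3953, 6.0379, 6.0868, 6.3439, 5.9532
Mean ln(RT) = 30.8170/5 = 6.16341
Geometric mean = exp(6.16341) = 475.04 ms

475 ms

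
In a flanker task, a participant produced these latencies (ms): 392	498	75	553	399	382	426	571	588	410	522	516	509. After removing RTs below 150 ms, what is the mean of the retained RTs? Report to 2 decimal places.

Excluded: 75
Retained (n=12): Σ = 5766
Mean = 5766/12 = 480.5000

480.50 ms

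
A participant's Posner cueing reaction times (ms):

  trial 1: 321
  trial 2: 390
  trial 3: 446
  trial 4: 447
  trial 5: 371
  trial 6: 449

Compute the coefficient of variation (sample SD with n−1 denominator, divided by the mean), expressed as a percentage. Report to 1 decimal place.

n = 6, Σ = 2424, M = 404.0000
Σ(x−M)² = 13812.000; s = √(13812.000/5) = 52.5585
CV = 52.5585 / 404.0000 = 0.13010 = 13.010%

13.0%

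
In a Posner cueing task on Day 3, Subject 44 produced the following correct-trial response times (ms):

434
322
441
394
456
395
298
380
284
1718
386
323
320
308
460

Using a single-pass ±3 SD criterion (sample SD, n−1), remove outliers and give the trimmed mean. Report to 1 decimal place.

371.5 ms

n = 15, ΣRT = 6919, M = 461.267
Σ(x−M)² = 1741786.93; s = √(1741786.93/14) = 352.723
Cutoffs: 461.267 ± 3·352.723 → [-596.9, 1519.4]
Outside: 1718 → excluded.
Retained (n=14): Σ = 5201, mean = 5201/14 = 371.500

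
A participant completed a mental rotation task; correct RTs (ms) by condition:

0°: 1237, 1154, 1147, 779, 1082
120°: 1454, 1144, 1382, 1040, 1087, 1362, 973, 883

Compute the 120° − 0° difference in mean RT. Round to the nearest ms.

M(0°) = 5399/5 = 1079.800
M(120°) = 9325/8 = 1165.625
Difference = 1165.625 − 1079.800 = 85.825 ms

86 ms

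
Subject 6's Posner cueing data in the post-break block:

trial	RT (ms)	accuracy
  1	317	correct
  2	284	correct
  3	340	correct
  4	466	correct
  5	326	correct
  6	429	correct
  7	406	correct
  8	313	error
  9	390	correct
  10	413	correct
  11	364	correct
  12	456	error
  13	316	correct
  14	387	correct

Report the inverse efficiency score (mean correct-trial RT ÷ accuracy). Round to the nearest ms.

Correct trials (n=12): 317, 284, 340, 466, 326, 429, 406, 390, 413, 364, 316, 387
Mean correct RT = 4438/12 = 369.8333 ms
Proportion correct = 12/14
IES = 369.8333 / (12/14) = 431.472 ms

431 ms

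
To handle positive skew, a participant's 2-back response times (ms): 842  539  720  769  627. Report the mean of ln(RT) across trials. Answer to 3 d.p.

ln(RT): 6.7358, 6.2897, 6.5793, 6.6451, 6.4409
Σ ln(RT) = 32.6908
Mean = 32.6908/5 = 6.53816

6.538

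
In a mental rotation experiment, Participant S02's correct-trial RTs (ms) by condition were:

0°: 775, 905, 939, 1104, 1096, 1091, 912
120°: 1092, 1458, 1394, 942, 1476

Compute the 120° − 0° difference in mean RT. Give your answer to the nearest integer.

M(0°) = 6822/7 = 974.571
M(120°) = 6362/5 = 1272.400
Difference = 1272.400 − 974.571 = 297.829 ms

298 ms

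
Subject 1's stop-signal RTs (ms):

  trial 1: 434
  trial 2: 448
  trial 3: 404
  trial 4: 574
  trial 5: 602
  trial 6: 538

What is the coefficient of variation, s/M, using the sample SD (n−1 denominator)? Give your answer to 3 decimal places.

n = 6, Σ = 3000, M = 500.0000
Σ(x−M)² = 33600.000; s = √(33600.000/5) = 81.9756
CV = 81.9756 / 500.0000 = 0.16395

0.164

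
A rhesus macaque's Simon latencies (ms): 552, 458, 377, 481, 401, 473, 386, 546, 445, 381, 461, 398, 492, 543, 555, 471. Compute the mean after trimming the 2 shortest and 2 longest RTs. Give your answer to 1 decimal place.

462.9 ms

Sorted: 377, 381, 386, 398, 401, 445, 458, 461, 471, 473, 481, 492, 543, 546, 552, 555
Drop lowest 2 (377, 381) and highest 2 (552, 555)
Remaining (n=12): Σ = 5555, mean = 5555/12 = 462.917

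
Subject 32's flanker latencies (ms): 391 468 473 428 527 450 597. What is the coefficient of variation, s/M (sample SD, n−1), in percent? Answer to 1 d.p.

n = 7, Σ = 3334, M = 476.2857
Σ(x−M)² = 27519.429; s = √(27519.429/6) = 67.7242
CV = 67.7242 / 476.2857 = 0.14219 = 14.219%

14.2%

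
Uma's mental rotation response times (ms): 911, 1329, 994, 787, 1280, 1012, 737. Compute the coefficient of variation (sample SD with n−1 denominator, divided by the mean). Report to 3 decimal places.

0.225

n = 7, Σ = 7050, M = 1007.1429
Σ(x−M)² = 308922.857; s = √(308922.857/6) = 226.9078
CV = 226.9078 / 1007.1429 = 0.22530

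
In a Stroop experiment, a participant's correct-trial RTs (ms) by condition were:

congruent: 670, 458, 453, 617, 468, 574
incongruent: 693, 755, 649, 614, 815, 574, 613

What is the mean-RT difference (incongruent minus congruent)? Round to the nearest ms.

133 ms

M(congruent) = 3240/6 = 540.000
M(incongruent) = 4713/7 = 673.286
Difference = 673.286 − 540.000 = 133.286 ms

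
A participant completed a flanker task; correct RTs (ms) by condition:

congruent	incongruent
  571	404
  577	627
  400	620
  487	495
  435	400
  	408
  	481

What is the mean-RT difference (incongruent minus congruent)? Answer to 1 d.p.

M(congruent) = 2470/5 = 494.000
M(incongruent) = 3435/7 = 490.714
Difference = 490.714 − 494.000 = -3.286 ms

-3.3 ms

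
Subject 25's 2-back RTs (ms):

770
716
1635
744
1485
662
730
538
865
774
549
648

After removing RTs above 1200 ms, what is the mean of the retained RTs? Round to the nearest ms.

700 ms

Excluded: 1485, 1635
Retained (n=10): Σ = 6996
Mean = 6996/10 = 699.6000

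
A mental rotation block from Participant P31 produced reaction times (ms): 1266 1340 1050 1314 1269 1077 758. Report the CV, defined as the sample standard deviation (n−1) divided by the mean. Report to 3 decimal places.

0.180

n = 7, Σ = 8074, M = 1153.4286
Σ(x−M)² = 259523.714; s = √(259523.714/6) = 207.9758
CV = 207.9758 / 1153.4286 = 0.18031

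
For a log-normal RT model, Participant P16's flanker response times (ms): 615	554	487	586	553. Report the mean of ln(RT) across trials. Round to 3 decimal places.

ln(RT): 6.4216, 6.3172, 6.1883, 6.3733, 6.3154
Σ ln(RT) = 31.6157
Mean = 31.6157/5 = 6.32315

6.323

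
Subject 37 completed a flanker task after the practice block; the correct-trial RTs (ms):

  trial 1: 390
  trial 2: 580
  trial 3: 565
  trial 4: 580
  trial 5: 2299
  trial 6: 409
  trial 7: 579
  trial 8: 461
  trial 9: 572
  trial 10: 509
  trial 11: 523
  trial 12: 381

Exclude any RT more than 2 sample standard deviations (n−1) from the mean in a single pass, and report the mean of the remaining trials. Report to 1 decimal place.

504.5 ms

n = 12, ΣRT = 7848, M = 654.000
Σ(x−M)² = 3016932.00; s = √(3016932.00/11) = 523.705
Cutoffs: 654.000 ± 2·523.705 → [-393.4, 1701.4]
Outside: 2299 → excluded.
Retained (n=11): Σ = 5549, mean = 5549/11 = 504.455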